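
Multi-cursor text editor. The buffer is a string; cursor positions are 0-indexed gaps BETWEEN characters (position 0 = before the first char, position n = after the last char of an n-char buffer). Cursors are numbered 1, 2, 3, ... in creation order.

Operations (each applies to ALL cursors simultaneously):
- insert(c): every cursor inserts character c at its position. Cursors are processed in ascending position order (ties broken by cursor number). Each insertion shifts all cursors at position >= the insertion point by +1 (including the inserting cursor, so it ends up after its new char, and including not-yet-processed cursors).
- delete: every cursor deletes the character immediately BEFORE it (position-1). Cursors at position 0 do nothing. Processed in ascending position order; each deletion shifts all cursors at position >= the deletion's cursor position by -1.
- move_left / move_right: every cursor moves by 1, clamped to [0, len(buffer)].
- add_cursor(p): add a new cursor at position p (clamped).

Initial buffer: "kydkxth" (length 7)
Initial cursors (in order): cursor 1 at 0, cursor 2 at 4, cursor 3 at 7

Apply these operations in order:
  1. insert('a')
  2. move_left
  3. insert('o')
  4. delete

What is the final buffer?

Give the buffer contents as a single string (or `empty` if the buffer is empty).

After op 1 (insert('a')): buffer="akydkaxtha" (len 10), cursors c1@1 c2@6 c3@10, authorship 1....2...3
After op 2 (move_left): buffer="akydkaxtha" (len 10), cursors c1@0 c2@5 c3@9, authorship 1....2...3
After op 3 (insert('o')): buffer="oakydkoaxthoa" (len 13), cursors c1@1 c2@7 c3@12, authorship 11....22...33
After op 4 (delete): buffer="akydkaxtha" (len 10), cursors c1@0 c2@5 c3@9, authorship 1....2...3

Answer: akydkaxtha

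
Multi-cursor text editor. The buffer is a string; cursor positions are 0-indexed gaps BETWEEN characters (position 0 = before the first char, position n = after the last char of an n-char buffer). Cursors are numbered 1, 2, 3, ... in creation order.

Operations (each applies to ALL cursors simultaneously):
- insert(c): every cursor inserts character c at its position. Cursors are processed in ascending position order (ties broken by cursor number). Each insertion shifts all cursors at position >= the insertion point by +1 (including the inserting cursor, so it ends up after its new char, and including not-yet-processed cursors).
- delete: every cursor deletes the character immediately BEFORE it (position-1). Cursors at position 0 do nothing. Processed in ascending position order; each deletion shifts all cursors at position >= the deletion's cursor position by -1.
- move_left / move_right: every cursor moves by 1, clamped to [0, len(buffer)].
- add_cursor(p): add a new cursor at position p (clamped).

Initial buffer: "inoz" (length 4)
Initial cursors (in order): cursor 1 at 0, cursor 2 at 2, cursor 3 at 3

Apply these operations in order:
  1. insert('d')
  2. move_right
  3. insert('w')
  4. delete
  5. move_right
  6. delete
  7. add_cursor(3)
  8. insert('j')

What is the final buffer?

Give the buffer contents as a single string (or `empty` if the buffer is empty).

After op 1 (insert('d')): buffer="dindodz" (len 7), cursors c1@1 c2@4 c3@6, authorship 1..2.3.
After op 2 (move_right): buffer="dindodz" (len 7), cursors c1@2 c2@5 c3@7, authorship 1..2.3.
After op 3 (insert('w')): buffer="diwndowdzw" (len 10), cursors c1@3 c2@7 c3@10, authorship 1.1.2.23.3
After op 4 (delete): buffer="dindodz" (len 7), cursors c1@2 c2@5 c3@7, authorship 1..2.3.
After op 5 (move_right): buffer="dindodz" (len 7), cursors c1@3 c2@6 c3@7, authorship 1..2.3.
After op 6 (delete): buffer="dido" (len 4), cursors c1@2 c2@4 c3@4, authorship 1.2.
After op 7 (add_cursor(3)): buffer="dido" (len 4), cursors c1@2 c4@3 c2@4 c3@4, authorship 1.2.
After op 8 (insert('j')): buffer="dijdjojj" (len 8), cursors c1@3 c4@5 c2@8 c3@8, authorship 1.124.23

Answer: dijdjojj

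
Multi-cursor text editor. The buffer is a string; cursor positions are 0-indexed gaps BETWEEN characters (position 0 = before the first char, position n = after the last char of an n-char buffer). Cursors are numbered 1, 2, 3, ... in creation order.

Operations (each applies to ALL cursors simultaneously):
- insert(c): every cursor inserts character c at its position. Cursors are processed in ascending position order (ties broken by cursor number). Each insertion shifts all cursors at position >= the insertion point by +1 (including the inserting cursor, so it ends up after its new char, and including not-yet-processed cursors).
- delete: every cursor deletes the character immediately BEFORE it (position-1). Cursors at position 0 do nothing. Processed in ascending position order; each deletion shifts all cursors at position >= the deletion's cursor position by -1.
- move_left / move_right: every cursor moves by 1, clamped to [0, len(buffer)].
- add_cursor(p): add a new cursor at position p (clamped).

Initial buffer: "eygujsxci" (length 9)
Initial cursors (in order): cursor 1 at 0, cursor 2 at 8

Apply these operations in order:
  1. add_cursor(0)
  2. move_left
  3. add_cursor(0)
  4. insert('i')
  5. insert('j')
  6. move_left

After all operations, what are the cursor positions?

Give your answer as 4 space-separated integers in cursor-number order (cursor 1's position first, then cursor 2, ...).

After op 1 (add_cursor(0)): buffer="eygujsxci" (len 9), cursors c1@0 c3@0 c2@8, authorship .........
After op 2 (move_left): buffer="eygujsxci" (len 9), cursors c1@0 c3@0 c2@7, authorship .........
After op 3 (add_cursor(0)): buffer="eygujsxci" (len 9), cursors c1@0 c3@0 c4@0 c2@7, authorship .........
After op 4 (insert('i')): buffer="iiieygujsxici" (len 13), cursors c1@3 c3@3 c4@3 c2@11, authorship 134.......2..
After op 5 (insert('j')): buffer="iiijjjeygujsxijci" (len 17), cursors c1@6 c3@6 c4@6 c2@15, authorship 134134.......22..
After op 6 (move_left): buffer="iiijjjeygujsxijci" (len 17), cursors c1@5 c3@5 c4@5 c2@14, authorship 134134.......22..

Answer: 5 14 5 5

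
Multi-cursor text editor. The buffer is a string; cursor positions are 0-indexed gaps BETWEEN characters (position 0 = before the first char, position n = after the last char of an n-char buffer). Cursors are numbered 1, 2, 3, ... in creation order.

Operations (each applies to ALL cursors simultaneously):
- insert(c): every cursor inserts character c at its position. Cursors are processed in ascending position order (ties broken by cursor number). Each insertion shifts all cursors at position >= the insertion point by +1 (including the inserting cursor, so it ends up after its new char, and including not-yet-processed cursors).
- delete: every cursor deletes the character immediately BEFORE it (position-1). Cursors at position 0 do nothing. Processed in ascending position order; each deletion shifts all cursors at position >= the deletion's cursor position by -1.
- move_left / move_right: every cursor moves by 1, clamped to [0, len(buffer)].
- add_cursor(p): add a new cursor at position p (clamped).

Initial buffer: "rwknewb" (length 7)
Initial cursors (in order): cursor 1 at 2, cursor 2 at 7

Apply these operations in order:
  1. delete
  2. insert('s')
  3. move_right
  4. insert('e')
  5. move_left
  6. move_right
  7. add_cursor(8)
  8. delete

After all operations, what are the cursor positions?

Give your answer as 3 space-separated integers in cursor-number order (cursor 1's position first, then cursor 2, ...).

Answer: 3 6 6

Derivation:
After op 1 (delete): buffer="rknew" (len 5), cursors c1@1 c2@5, authorship .....
After op 2 (insert('s')): buffer="rsknews" (len 7), cursors c1@2 c2@7, authorship .1....2
After op 3 (move_right): buffer="rsknews" (len 7), cursors c1@3 c2@7, authorship .1....2
After op 4 (insert('e')): buffer="rskenewse" (len 9), cursors c1@4 c2@9, authorship .1.1...22
After op 5 (move_left): buffer="rskenewse" (len 9), cursors c1@3 c2@8, authorship .1.1...22
After op 6 (move_right): buffer="rskenewse" (len 9), cursors c1@4 c2@9, authorship .1.1...22
After op 7 (add_cursor(8)): buffer="rskenewse" (len 9), cursors c1@4 c3@8 c2@9, authorship .1.1...22
After op 8 (delete): buffer="rsknew" (len 6), cursors c1@3 c2@6 c3@6, authorship .1....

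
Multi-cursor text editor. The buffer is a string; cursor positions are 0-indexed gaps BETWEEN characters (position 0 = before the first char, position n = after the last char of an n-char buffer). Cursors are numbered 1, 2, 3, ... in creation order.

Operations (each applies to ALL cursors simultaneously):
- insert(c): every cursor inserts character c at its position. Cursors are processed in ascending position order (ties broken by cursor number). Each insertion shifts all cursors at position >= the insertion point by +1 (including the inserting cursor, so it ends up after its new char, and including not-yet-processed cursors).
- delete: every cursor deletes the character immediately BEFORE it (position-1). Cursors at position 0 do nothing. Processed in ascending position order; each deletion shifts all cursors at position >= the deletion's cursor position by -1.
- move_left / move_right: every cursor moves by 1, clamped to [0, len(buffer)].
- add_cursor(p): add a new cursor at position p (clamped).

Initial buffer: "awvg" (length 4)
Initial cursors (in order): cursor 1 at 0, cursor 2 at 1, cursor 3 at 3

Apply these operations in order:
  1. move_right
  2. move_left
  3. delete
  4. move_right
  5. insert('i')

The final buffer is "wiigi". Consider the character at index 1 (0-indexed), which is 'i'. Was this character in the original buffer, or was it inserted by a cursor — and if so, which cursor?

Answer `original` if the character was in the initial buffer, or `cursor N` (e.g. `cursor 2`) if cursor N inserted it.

Answer: cursor 1

Derivation:
After op 1 (move_right): buffer="awvg" (len 4), cursors c1@1 c2@2 c3@4, authorship ....
After op 2 (move_left): buffer="awvg" (len 4), cursors c1@0 c2@1 c3@3, authorship ....
After op 3 (delete): buffer="wg" (len 2), cursors c1@0 c2@0 c3@1, authorship ..
After op 4 (move_right): buffer="wg" (len 2), cursors c1@1 c2@1 c3@2, authorship ..
After op 5 (insert('i')): buffer="wiigi" (len 5), cursors c1@3 c2@3 c3@5, authorship .12.3
Authorship (.=original, N=cursor N): . 1 2 . 3
Index 1: author = 1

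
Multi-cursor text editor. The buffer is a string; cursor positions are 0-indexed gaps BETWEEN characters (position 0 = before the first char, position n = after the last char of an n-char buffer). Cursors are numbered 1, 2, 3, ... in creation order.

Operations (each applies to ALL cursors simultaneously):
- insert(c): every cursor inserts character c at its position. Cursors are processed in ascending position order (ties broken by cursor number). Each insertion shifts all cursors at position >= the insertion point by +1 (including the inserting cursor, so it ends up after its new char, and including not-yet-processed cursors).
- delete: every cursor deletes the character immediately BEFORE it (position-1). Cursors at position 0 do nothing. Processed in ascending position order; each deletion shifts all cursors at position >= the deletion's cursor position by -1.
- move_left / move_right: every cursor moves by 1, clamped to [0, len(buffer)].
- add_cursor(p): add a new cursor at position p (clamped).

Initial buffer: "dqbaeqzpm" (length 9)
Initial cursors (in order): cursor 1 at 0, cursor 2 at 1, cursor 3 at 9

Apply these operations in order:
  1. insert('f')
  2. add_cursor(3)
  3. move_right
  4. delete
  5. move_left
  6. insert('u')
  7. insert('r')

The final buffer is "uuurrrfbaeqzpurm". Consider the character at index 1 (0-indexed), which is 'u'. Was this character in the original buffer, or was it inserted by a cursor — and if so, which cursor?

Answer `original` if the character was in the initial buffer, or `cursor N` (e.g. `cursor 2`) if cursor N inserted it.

After op 1 (insert('f')): buffer="fdfqbaeqzpmf" (len 12), cursors c1@1 c2@3 c3@12, authorship 1.2........3
After op 2 (add_cursor(3)): buffer="fdfqbaeqzpmf" (len 12), cursors c1@1 c2@3 c4@3 c3@12, authorship 1.2........3
After op 3 (move_right): buffer="fdfqbaeqzpmf" (len 12), cursors c1@2 c2@4 c4@4 c3@12, authorship 1.2........3
After op 4 (delete): buffer="fbaeqzpm" (len 8), cursors c1@1 c2@1 c4@1 c3@8, authorship 1.......
After op 5 (move_left): buffer="fbaeqzpm" (len 8), cursors c1@0 c2@0 c4@0 c3@7, authorship 1.......
After op 6 (insert('u')): buffer="uuufbaeqzpum" (len 12), cursors c1@3 c2@3 c4@3 c3@11, authorship 1241......3.
After op 7 (insert('r')): buffer="uuurrrfbaeqzpurm" (len 16), cursors c1@6 c2@6 c4@6 c3@15, authorship 1241241......33.
Authorship (.=original, N=cursor N): 1 2 4 1 2 4 1 . . . . . . 3 3 .
Index 1: author = 2

Answer: cursor 2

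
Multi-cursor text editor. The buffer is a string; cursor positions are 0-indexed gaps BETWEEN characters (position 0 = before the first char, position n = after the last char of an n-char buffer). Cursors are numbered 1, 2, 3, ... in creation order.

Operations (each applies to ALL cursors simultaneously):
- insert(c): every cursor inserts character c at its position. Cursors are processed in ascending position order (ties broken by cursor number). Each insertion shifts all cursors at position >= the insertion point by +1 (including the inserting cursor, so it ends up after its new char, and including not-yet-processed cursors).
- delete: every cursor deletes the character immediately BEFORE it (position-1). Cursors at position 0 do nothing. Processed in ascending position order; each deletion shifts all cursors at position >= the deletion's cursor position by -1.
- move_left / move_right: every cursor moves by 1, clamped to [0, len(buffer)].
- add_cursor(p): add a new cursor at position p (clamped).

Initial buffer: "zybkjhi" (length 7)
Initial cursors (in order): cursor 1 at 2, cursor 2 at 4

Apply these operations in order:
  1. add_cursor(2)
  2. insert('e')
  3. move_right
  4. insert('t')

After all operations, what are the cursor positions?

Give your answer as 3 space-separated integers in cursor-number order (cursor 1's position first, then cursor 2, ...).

Answer: 7 11 7

Derivation:
After op 1 (add_cursor(2)): buffer="zybkjhi" (len 7), cursors c1@2 c3@2 c2@4, authorship .......
After op 2 (insert('e')): buffer="zyeebkejhi" (len 10), cursors c1@4 c3@4 c2@7, authorship ..13..2...
After op 3 (move_right): buffer="zyeebkejhi" (len 10), cursors c1@5 c3@5 c2@8, authorship ..13..2...
After op 4 (insert('t')): buffer="zyeebttkejthi" (len 13), cursors c1@7 c3@7 c2@11, authorship ..13.13.2.2..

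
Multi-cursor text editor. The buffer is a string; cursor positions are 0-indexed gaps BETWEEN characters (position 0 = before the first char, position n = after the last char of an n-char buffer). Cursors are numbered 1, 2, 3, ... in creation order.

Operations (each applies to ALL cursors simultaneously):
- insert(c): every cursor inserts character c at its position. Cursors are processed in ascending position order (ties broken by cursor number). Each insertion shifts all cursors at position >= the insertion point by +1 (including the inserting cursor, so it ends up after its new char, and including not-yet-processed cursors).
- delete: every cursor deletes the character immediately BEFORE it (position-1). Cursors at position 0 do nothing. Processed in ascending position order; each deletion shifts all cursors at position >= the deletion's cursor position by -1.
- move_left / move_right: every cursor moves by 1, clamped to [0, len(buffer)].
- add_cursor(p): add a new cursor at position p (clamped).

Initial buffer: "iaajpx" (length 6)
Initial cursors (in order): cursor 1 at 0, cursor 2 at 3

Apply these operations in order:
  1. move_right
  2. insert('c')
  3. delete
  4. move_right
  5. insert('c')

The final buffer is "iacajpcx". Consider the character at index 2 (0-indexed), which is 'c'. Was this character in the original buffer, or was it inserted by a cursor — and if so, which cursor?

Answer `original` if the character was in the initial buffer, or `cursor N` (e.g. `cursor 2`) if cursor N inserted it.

Answer: cursor 1

Derivation:
After op 1 (move_right): buffer="iaajpx" (len 6), cursors c1@1 c2@4, authorship ......
After op 2 (insert('c')): buffer="icaajcpx" (len 8), cursors c1@2 c2@6, authorship .1...2..
After op 3 (delete): buffer="iaajpx" (len 6), cursors c1@1 c2@4, authorship ......
After op 4 (move_right): buffer="iaajpx" (len 6), cursors c1@2 c2@5, authorship ......
After op 5 (insert('c')): buffer="iacajpcx" (len 8), cursors c1@3 c2@7, authorship ..1...2.
Authorship (.=original, N=cursor N): . . 1 . . . 2 .
Index 2: author = 1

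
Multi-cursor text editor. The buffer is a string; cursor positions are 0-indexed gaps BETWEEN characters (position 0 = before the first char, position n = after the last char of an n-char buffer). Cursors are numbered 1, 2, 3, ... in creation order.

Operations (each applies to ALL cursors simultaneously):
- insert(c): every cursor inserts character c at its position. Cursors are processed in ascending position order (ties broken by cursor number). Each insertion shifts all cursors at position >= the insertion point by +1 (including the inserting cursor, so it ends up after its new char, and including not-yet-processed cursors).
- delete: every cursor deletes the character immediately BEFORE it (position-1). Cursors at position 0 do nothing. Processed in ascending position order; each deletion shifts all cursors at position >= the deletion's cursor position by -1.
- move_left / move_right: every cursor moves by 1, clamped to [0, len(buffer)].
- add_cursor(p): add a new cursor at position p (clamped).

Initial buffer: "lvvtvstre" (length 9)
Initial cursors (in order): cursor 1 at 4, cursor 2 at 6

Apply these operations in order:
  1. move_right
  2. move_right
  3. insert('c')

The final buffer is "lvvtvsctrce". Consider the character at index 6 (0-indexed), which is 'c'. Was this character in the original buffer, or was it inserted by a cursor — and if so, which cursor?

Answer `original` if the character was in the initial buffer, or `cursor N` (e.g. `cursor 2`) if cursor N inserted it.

Answer: cursor 1

Derivation:
After op 1 (move_right): buffer="lvvtvstre" (len 9), cursors c1@5 c2@7, authorship .........
After op 2 (move_right): buffer="lvvtvstre" (len 9), cursors c1@6 c2@8, authorship .........
After op 3 (insert('c')): buffer="lvvtvsctrce" (len 11), cursors c1@7 c2@10, authorship ......1..2.
Authorship (.=original, N=cursor N): . . . . . . 1 . . 2 .
Index 6: author = 1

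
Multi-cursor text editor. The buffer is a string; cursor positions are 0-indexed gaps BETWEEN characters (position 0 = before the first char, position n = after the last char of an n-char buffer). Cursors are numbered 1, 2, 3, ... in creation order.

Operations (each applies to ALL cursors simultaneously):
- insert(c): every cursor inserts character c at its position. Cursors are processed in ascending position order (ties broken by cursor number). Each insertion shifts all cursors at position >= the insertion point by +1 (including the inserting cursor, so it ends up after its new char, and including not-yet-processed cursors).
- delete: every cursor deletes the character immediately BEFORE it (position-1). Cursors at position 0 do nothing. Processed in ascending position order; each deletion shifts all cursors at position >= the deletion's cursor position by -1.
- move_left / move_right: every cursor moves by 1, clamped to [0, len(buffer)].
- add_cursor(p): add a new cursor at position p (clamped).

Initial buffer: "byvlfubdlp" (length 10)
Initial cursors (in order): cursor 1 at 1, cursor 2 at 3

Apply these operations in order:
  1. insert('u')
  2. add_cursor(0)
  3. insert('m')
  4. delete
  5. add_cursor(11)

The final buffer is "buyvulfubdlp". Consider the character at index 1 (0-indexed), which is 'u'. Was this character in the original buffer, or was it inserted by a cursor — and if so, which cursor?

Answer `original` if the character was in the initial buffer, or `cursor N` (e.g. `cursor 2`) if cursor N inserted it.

Answer: cursor 1

Derivation:
After op 1 (insert('u')): buffer="buyvulfubdlp" (len 12), cursors c1@2 c2@5, authorship .1..2.......
After op 2 (add_cursor(0)): buffer="buyvulfubdlp" (len 12), cursors c3@0 c1@2 c2@5, authorship .1..2.......
After op 3 (insert('m')): buffer="mbumyvumlfubdlp" (len 15), cursors c3@1 c1@4 c2@8, authorship 3.11..22.......
After op 4 (delete): buffer="buyvulfubdlp" (len 12), cursors c3@0 c1@2 c2@5, authorship .1..2.......
After op 5 (add_cursor(11)): buffer="buyvulfubdlp" (len 12), cursors c3@0 c1@2 c2@5 c4@11, authorship .1..2.......
Authorship (.=original, N=cursor N): . 1 . . 2 . . . . . . .
Index 1: author = 1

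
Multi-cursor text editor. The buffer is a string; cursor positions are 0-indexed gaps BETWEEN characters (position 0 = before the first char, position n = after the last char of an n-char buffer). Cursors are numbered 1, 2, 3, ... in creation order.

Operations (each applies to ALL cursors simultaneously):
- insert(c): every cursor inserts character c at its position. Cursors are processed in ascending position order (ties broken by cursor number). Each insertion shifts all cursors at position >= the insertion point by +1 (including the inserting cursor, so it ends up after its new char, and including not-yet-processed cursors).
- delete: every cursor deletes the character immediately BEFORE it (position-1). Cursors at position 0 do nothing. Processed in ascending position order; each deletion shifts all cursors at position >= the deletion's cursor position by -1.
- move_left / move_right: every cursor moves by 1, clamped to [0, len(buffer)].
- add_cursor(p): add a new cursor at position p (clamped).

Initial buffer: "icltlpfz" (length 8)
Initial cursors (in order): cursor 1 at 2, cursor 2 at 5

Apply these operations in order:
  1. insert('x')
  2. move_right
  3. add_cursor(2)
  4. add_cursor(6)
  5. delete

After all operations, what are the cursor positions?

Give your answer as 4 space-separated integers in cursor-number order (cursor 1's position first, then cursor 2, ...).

After op 1 (insert('x')): buffer="icxltlxpfz" (len 10), cursors c1@3 c2@7, authorship ..1...2...
After op 2 (move_right): buffer="icxltlxpfz" (len 10), cursors c1@4 c2@8, authorship ..1...2...
After op 3 (add_cursor(2)): buffer="icxltlxpfz" (len 10), cursors c3@2 c1@4 c2@8, authorship ..1...2...
After op 4 (add_cursor(6)): buffer="icxltlxpfz" (len 10), cursors c3@2 c1@4 c4@6 c2@8, authorship ..1...2...
After op 5 (delete): buffer="ixtxfz" (len 6), cursors c3@1 c1@2 c4@3 c2@4, authorship .1.2..

Answer: 2 4 1 3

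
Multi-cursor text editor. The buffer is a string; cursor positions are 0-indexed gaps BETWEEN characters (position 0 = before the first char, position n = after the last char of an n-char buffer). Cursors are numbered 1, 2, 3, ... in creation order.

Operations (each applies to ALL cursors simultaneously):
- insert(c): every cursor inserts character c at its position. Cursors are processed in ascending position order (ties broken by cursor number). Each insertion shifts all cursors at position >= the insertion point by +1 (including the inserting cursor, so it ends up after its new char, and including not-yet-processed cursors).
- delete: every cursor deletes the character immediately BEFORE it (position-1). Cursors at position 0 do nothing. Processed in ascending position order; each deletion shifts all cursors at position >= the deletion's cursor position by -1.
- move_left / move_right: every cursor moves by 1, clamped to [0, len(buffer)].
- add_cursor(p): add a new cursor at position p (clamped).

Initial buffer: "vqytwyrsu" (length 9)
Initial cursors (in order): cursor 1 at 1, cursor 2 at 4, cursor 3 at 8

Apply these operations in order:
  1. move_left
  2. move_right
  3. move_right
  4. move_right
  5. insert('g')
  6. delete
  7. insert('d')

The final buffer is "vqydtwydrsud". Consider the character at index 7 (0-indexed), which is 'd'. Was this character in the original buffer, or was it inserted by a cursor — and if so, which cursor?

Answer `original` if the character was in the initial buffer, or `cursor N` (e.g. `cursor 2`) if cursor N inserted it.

After op 1 (move_left): buffer="vqytwyrsu" (len 9), cursors c1@0 c2@3 c3@7, authorship .........
After op 2 (move_right): buffer="vqytwyrsu" (len 9), cursors c1@1 c2@4 c3@8, authorship .........
After op 3 (move_right): buffer="vqytwyrsu" (len 9), cursors c1@2 c2@5 c3@9, authorship .........
After op 4 (move_right): buffer="vqytwyrsu" (len 9), cursors c1@3 c2@6 c3@9, authorship .........
After op 5 (insert('g')): buffer="vqygtwygrsug" (len 12), cursors c1@4 c2@8 c3@12, authorship ...1...2...3
After op 6 (delete): buffer="vqytwyrsu" (len 9), cursors c1@3 c2@6 c3@9, authorship .........
After op 7 (insert('d')): buffer="vqydtwydrsud" (len 12), cursors c1@4 c2@8 c3@12, authorship ...1...2...3
Authorship (.=original, N=cursor N): . . . 1 . . . 2 . . . 3
Index 7: author = 2

Answer: cursor 2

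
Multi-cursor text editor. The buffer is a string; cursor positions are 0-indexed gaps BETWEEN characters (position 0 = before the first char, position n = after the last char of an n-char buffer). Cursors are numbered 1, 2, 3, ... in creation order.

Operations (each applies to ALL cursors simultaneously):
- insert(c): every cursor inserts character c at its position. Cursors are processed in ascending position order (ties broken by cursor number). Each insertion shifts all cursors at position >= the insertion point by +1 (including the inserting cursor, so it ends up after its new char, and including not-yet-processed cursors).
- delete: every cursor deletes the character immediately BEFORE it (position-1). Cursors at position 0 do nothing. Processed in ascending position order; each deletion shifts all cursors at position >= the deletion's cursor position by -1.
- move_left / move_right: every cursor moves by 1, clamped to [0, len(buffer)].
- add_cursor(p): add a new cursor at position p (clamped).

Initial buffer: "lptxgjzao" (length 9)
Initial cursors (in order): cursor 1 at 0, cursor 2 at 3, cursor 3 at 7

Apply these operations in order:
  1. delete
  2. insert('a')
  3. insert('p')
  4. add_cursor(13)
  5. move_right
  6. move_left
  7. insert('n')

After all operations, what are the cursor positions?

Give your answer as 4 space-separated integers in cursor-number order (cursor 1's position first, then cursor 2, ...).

Answer: 3 8 14 16

Derivation:
After op 1 (delete): buffer="lpxgjao" (len 7), cursors c1@0 c2@2 c3@5, authorship .......
After op 2 (insert('a')): buffer="alpaxgjaao" (len 10), cursors c1@1 c2@4 c3@8, authorship 1..2...3..
After op 3 (insert('p')): buffer="aplpapxgjapao" (len 13), cursors c1@2 c2@6 c3@11, authorship 11..22...33..
After op 4 (add_cursor(13)): buffer="aplpapxgjapao" (len 13), cursors c1@2 c2@6 c3@11 c4@13, authorship 11..22...33..
After op 5 (move_right): buffer="aplpapxgjapao" (len 13), cursors c1@3 c2@7 c3@12 c4@13, authorship 11..22...33..
After op 6 (move_left): buffer="aplpapxgjapao" (len 13), cursors c1@2 c2@6 c3@11 c4@12, authorship 11..22...33..
After op 7 (insert('n')): buffer="apnlpapnxgjapnano" (len 17), cursors c1@3 c2@8 c3@14 c4@16, authorship 111..222...333.4.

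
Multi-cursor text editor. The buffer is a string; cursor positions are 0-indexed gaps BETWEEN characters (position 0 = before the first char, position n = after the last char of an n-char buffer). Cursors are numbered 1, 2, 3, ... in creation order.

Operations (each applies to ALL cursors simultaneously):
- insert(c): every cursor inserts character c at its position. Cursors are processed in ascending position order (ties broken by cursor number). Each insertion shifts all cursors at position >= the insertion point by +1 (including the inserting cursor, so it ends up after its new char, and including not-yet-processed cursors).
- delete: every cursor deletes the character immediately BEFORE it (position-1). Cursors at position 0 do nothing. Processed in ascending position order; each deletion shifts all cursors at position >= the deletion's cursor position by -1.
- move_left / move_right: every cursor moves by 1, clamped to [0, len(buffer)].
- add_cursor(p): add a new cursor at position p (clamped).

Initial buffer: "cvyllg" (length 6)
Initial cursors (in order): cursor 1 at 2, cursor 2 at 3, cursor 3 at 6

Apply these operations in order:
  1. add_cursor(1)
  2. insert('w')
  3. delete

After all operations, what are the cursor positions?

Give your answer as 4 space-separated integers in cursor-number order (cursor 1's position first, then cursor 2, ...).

Answer: 2 3 6 1

Derivation:
After op 1 (add_cursor(1)): buffer="cvyllg" (len 6), cursors c4@1 c1@2 c2@3 c3@6, authorship ......
After op 2 (insert('w')): buffer="cwvwywllgw" (len 10), cursors c4@2 c1@4 c2@6 c3@10, authorship .4.1.2...3
After op 3 (delete): buffer="cvyllg" (len 6), cursors c4@1 c1@2 c2@3 c3@6, authorship ......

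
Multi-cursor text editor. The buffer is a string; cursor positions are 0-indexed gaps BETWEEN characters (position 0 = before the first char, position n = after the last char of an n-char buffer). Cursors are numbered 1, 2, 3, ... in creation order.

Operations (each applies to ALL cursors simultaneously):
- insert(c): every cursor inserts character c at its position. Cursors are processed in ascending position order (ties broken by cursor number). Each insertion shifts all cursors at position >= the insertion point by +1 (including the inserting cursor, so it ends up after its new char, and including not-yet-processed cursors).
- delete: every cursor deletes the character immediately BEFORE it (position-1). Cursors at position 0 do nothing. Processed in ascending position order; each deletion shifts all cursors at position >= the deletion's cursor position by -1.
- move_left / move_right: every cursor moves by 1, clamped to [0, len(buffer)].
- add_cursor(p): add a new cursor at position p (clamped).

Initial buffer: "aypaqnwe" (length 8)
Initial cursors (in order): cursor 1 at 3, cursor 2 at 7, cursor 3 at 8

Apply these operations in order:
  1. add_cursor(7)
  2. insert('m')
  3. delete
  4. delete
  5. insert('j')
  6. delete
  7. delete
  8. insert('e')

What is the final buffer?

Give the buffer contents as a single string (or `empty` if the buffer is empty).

After op 1 (add_cursor(7)): buffer="aypaqnwe" (len 8), cursors c1@3 c2@7 c4@7 c3@8, authorship ........
After op 2 (insert('m')): buffer="aypmaqnwmmem" (len 12), cursors c1@4 c2@10 c4@10 c3@12, authorship ...1....24.3
After op 3 (delete): buffer="aypaqnwe" (len 8), cursors c1@3 c2@7 c4@7 c3@8, authorship ........
After op 4 (delete): buffer="ayaq" (len 4), cursors c1@2 c2@4 c3@4 c4@4, authorship ....
After op 5 (insert('j')): buffer="ayjaqjjj" (len 8), cursors c1@3 c2@8 c3@8 c4@8, authorship ..1..234
After op 6 (delete): buffer="ayaq" (len 4), cursors c1@2 c2@4 c3@4 c4@4, authorship ....
After op 7 (delete): buffer="" (len 0), cursors c1@0 c2@0 c3@0 c4@0, authorship 
After op 8 (insert('e')): buffer="eeee" (len 4), cursors c1@4 c2@4 c3@4 c4@4, authorship 1234

Answer: eeee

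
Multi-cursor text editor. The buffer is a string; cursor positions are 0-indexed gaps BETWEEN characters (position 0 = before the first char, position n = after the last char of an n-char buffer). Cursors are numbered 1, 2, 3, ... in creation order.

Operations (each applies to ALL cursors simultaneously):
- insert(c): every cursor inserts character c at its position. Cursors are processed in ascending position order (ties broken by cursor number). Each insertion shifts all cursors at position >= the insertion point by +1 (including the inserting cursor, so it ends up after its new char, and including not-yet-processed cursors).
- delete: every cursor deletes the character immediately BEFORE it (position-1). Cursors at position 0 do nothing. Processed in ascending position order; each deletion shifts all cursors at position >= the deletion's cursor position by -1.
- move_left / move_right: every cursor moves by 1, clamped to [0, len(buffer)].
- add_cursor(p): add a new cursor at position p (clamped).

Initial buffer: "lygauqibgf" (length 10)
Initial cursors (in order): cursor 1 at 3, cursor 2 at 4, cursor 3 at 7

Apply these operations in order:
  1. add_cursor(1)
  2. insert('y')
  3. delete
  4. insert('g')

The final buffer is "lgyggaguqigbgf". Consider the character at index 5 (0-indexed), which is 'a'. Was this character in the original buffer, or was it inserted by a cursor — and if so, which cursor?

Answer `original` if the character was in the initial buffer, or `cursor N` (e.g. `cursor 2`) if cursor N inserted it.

After op 1 (add_cursor(1)): buffer="lygauqibgf" (len 10), cursors c4@1 c1@3 c2@4 c3@7, authorship ..........
After op 2 (insert('y')): buffer="lyygyayuqiybgf" (len 14), cursors c4@2 c1@5 c2@7 c3@11, authorship .4..1.2...3...
After op 3 (delete): buffer="lygauqibgf" (len 10), cursors c4@1 c1@3 c2@4 c3@7, authorship ..........
After op 4 (insert('g')): buffer="lgyggaguqigbgf" (len 14), cursors c4@2 c1@5 c2@7 c3@11, authorship .4..1.2...3...
Authorship (.=original, N=cursor N): . 4 . . 1 . 2 . . . 3 . . .
Index 5: author = original

Answer: original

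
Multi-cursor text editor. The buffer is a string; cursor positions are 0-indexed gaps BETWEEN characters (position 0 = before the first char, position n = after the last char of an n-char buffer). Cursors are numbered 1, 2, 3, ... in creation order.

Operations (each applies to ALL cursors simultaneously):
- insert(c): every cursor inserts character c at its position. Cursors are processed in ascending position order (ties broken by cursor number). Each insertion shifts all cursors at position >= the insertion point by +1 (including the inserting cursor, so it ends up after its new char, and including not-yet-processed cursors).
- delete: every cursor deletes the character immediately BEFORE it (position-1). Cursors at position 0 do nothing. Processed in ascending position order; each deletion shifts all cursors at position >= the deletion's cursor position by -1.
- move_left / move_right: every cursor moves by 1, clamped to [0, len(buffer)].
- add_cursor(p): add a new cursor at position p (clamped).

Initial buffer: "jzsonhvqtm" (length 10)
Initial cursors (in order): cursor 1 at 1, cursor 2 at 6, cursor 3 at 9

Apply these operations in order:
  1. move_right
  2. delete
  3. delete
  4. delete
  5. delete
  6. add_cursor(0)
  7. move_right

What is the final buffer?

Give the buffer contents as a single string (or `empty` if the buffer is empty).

After op 1 (move_right): buffer="jzsonhvqtm" (len 10), cursors c1@2 c2@7 c3@10, authorship ..........
After op 2 (delete): buffer="jsonhqt" (len 7), cursors c1@1 c2@5 c3@7, authorship .......
After op 3 (delete): buffer="sonq" (len 4), cursors c1@0 c2@3 c3@4, authorship ....
After op 4 (delete): buffer="so" (len 2), cursors c1@0 c2@2 c3@2, authorship ..
After op 5 (delete): buffer="" (len 0), cursors c1@0 c2@0 c3@0, authorship 
After op 6 (add_cursor(0)): buffer="" (len 0), cursors c1@0 c2@0 c3@0 c4@0, authorship 
After op 7 (move_right): buffer="" (len 0), cursors c1@0 c2@0 c3@0 c4@0, authorship 

Answer: empty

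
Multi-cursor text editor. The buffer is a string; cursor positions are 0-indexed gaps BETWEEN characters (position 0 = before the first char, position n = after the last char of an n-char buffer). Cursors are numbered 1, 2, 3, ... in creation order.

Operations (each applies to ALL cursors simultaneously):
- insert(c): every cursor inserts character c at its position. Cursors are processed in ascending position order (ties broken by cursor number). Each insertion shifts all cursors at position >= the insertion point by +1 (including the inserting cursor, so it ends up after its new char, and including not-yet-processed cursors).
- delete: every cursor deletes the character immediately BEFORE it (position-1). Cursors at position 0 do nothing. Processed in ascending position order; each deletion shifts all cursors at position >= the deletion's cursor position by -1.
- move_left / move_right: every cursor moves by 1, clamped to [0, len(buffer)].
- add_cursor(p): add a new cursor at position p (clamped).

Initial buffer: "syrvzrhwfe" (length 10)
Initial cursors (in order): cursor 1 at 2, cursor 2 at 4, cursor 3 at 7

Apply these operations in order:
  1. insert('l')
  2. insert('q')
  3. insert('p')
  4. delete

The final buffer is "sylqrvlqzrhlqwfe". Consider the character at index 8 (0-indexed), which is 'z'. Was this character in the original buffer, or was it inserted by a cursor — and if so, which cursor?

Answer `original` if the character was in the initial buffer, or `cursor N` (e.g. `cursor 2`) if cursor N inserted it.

Answer: original

Derivation:
After op 1 (insert('l')): buffer="sylrvlzrhlwfe" (len 13), cursors c1@3 c2@6 c3@10, authorship ..1..2...3...
After op 2 (insert('q')): buffer="sylqrvlqzrhlqwfe" (len 16), cursors c1@4 c2@8 c3@13, authorship ..11..22...33...
After op 3 (insert('p')): buffer="sylqprvlqpzrhlqpwfe" (len 19), cursors c1@5 c2@10 c3@16, authorship ..111..222...333...
After op 4 (delete): buffer="sylqrvlqzrhlqwfe" (len 16), cursors c1@4 c2@8 c3@13, authorship ..11..22...33...
Authorship (.=original, N=cursor N): . . 1 1 . . 2 2 . . . 3 3 . . .
Index 8: author = original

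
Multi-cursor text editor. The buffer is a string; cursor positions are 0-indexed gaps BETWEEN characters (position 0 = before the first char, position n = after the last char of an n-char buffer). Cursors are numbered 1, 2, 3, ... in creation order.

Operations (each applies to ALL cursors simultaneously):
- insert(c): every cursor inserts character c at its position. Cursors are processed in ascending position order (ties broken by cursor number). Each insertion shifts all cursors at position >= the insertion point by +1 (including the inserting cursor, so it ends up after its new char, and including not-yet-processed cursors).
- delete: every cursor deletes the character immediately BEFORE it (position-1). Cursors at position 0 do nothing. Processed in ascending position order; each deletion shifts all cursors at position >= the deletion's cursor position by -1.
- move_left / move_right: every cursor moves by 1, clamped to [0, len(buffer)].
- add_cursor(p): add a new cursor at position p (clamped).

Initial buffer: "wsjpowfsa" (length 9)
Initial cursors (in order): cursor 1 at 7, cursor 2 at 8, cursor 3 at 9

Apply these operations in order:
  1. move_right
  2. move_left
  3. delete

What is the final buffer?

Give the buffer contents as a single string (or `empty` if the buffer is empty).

Answer: wsjpoa

Derivation:
After op 1 (move_right): buffer="wsjpowfsa" (len 9), cursors c1@8 c2@9 c3@9, authorship .........
After op 2 (move_left): buffer="wsjpowfsa" (len 9), cursors c1@7 c2@8 c3@8, authorship .........
After op 3 (delete): buffer="wsjpoa" (len 6), cursors c1@5 c2@5 c3@5, authorship ......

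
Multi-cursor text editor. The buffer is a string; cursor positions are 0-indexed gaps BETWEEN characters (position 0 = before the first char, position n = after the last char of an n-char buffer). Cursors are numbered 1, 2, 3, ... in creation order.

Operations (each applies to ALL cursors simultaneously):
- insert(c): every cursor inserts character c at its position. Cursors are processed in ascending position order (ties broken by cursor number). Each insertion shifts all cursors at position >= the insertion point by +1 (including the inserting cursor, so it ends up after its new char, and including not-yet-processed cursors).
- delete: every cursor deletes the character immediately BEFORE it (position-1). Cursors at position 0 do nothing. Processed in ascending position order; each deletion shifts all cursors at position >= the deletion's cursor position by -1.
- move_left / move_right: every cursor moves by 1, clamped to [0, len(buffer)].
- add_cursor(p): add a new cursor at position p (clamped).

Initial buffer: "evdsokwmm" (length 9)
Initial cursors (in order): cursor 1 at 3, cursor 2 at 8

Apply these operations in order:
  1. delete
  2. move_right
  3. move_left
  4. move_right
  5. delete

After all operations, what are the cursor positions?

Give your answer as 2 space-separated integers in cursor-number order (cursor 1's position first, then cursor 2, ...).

After op 1 (delete): buffer="evsokwm" (len 7), cursors c1@2 c2@6, authorship .......
After op 2 (move_right): buffer="evsokwm" (len 7), cursors c1@3 c2@7, authorship .......
After op 3 (move_left): buffer="evsokwm" (len 7), cursors c1@2 c2@6, authorship .......
After op 4 (move_right): buffer="evsokwm" (len 7), cursors c1@3 c2@7, authorship .......
After op 5 (delete): buffer="evokw" (len 5), cursors c1@2 c2@5, authorship .....

Answer: 2 5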